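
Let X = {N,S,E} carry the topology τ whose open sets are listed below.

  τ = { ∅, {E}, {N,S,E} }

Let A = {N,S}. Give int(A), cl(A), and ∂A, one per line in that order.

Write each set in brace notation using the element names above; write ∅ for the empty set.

int(A) = ∅
cl(A)  = {N,S}
∂A     = {N,S}

U open, U⊆A: ∅. int(A) = ⋃ = ∅
X∖A={E}, int(X∖A)={E}, hence cl(A)={N,S}
∂A: remove int from cl → {N,S}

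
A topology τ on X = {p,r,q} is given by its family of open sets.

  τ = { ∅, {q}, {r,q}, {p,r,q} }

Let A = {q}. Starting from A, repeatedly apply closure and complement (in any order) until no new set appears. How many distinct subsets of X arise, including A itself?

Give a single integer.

4

X∖A={p,r}, int(X∖A)=∅, hence cl(A)={p,r,q}
Orbit (k=closure, c=complement):
  1. A     = {q}
  2. kA    = {p,r,q}
  3. cA    = {p,r}
  4. ckA   = ∅
(closed under both — stop)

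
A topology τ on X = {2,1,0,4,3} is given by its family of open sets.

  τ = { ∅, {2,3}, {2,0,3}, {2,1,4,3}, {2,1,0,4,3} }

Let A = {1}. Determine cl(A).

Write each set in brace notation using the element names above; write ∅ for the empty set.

{1,4}

X∖A={2,0,4,3}, int(X∖A)={2,0,3}, hence cl(A)={1,4}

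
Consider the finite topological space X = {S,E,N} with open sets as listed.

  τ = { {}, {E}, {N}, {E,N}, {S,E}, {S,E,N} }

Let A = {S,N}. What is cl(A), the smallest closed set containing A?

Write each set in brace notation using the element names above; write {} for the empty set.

cl via duality: int({E}) = {E}, so X∖{E} = {S,N}

{S,N}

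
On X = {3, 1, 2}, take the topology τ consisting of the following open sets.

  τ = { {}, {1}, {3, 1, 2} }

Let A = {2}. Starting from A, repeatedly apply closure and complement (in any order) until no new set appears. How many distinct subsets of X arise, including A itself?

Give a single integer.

6

X∖A={3, 1}, int(X∖A)={1}, hence cl(A)={3, 2}
Orbit (k=closure, c=complement):
  1. A     = {2}
  2. kA    = {3, 2}
  3. cA    = {3, 1}
  4. ckA   = {1}
  5. kcA   = {3, 1, 2}
  6. ckcA  = {}
(closed under both — stop)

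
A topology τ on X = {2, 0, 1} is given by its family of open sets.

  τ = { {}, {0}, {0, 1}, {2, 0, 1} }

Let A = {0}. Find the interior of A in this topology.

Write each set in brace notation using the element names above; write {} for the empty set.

interior: largest open inside A is {0} (from {}, {0})

{0}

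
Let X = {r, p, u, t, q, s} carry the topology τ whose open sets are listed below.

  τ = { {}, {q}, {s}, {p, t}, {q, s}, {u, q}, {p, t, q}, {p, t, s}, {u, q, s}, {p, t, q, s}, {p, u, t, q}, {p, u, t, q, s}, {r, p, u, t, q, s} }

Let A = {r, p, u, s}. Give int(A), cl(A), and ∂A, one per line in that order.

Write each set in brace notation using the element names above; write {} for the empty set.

U open, U⊆A: {}, {s}. int(A) = ⋃ = {s}
X∖A={t, q}, int(X∖A)={q}, hence cl(A)={r, p, u, t, s}
∂A: remove int from cl → {r, p, u, t}

int(A) = {s}
cl(A)  = {r, p, u, t, s}
∂A     = {r, p, u, t}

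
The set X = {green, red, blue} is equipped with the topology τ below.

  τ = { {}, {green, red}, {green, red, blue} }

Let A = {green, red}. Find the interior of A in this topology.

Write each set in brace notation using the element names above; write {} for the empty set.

interior: largest open inside A is {green, red} (from {}, {green, red})

{green, red}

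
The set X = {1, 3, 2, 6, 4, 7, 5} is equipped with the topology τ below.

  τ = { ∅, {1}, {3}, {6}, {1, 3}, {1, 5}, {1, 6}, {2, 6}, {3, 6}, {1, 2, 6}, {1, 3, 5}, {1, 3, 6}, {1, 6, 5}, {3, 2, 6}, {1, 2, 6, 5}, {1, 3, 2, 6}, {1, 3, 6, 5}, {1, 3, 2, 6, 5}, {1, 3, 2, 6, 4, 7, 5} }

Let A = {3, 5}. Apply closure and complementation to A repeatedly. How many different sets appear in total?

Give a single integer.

complement {1, 2, 6, 4, 7}; its interior {1, 2, 6}; cl(A) = X∖{1, 2, 6} = {3, 4, 7, 5}
With k = closure, c = complement:
  1. A     = {3, 5}
  2. kA    = {3, 4, 7, 5}
  3. cA    = {1, 2, 6, 4, 7}
  4. ckA   = {1, 2, 6}
  5. kcA   = {1, 2, 6, 4, 7, 5}
  6. ckcA  = {3}
  7. kckcA = {3, 4, 7}
  8. ckckcA = {1, 2, 6, 5}
k, c of each give nothing new

8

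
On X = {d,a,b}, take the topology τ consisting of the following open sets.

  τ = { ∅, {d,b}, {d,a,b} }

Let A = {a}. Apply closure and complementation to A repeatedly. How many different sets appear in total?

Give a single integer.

4

closure: X∖int(X∖A) = X∖{d,b} = {a}
Let k=closure and c=complement:
  1. A     = {a}
  2. cA    = {d,b}
  3. kcA   = {d,a,b}
  4. ckcA  = ∅
— saturated at 4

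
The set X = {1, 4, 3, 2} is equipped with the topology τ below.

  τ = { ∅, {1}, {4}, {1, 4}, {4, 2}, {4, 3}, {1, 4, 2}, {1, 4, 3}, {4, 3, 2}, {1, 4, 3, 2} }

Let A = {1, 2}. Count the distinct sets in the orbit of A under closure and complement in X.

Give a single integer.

complement {4, 3}; its interior {4, 3}; cl(A) = X∖{4, 3} = {1, 2}
With k = closure, c = complement:
  1. A     = {1, 2}
  2. cA    = {4, 3}
  3. kcA   = {4, 3, 2}
  4. ckcA  = {1}
k, c of each give nothing new

4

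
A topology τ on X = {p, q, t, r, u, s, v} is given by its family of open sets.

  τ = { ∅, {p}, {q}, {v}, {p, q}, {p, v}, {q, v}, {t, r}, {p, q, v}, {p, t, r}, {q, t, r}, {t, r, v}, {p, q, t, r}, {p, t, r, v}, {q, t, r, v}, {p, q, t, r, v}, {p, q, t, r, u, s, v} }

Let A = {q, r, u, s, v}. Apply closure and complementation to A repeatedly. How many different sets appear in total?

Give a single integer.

10

closure: X∖int(X∖A) = X∖{p} = {q, t, r, u, s, v}
Let k=closure and c=complement:
  1. A     = {q, r, u, s, v}
  2. kA    = {q, t, r, u, s, v}
  3. cA    = {p, t}
  4. ckA   = {p}
  5. kcA   = {p, t, r, u, s}
  6. kckA  = {p, u, s}
  7. ckcA  = {q, v}
  8. ckckA = {q, t, r, v}
  9. kckcA = {q, u, s, v}
  10. ckckcA = {p, t, r}
— saturated at 10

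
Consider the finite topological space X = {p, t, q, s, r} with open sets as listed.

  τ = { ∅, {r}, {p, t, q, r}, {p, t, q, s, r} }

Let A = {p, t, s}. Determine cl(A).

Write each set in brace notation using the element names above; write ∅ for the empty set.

cl via duality: int({q, r}) = {r}, so X∖{r} = {p, t, q, s}

{p, t, q, s}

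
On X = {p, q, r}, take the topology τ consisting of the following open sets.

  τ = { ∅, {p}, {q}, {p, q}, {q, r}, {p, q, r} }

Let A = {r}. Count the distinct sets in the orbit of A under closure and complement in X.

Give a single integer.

X∖A={p, q}, int(X∖A)={p, q}, hence cl(A)={r}
Orbit (k=closure, c=complement):
  1. A     = {r}
  2. cA    = {p, q}
  3. kcA   = {p, q, r}
  4. ckcA  = ∅
(closed under both — stop)

4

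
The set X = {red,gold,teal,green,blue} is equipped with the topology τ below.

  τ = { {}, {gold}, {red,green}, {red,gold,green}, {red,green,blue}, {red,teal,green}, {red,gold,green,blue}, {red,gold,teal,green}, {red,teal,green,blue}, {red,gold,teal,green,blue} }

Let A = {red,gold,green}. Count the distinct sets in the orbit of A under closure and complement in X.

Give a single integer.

4

X∖A={teal,blue}, int(X∖A)={}, hence cl(A)={red,gold,teal,green,blue}
Orbit (k=closure, c=complement):
  1. A     = {red,gold,green}
  2. kA    = {red,gold,teal,green,blue}
  3. cA    = {teal,blue}
  4. ckA   = {}
(closed under both — stop)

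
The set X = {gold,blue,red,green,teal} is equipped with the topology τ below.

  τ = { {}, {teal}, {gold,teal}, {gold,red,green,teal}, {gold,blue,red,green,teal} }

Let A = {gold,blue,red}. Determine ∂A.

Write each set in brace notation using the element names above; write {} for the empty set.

interior: largest open inside A is {} (from {})
cl via duality: int({green,teal}) = {teal}, so X∖{teal} = {gold,blue,red,green}
cl∖int = {gold,blue,red,green}

{gold,blue,red,green}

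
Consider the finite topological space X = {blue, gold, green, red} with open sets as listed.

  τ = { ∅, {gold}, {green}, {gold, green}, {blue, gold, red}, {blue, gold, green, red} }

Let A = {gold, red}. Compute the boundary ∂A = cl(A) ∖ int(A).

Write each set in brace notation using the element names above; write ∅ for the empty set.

opens ⊆ A: ∅, {gold}; union → int = {gold}
complement {blue, green}; its interior {green}; cl(A) = X∖{green} = {blue, gold, red}
boundary = {blue, gold, red} ∖ {gold} = {blue, red}

{blue, red}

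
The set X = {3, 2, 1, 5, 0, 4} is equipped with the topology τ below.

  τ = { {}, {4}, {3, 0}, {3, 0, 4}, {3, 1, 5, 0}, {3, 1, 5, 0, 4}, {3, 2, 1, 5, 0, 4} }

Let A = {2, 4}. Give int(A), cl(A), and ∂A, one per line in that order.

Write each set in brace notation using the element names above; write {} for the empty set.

int(A) = {4}
cl(A)  = {2, 4}
∂A     = {2}

interior: largest open inside A is {4} (from {}, {4})
cl via duality: int({3, 1, 5, 0}) = {3, 1, 5, 0}, so X∖{3, 1, 5, 0} = {2, 4}
cl∖int = {2}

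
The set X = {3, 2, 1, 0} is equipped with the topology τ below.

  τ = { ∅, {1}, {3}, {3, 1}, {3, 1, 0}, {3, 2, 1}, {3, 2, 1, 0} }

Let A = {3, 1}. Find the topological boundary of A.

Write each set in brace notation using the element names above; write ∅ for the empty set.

interior: largest open inside A is {3, 1} (from ∅, {3}, {1}, {3, 1})
cl via duality: int({2, 0}) = ∅, so X∖∅ = {3, 2, 1, 0}
cl∖int = {2, 0}

{2, 0}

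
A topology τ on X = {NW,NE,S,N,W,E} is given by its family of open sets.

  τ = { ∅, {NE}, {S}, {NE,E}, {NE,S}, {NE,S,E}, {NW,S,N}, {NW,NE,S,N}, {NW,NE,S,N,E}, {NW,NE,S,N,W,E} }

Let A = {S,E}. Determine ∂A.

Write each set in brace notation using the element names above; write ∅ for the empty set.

{NW,N,W,E}

interior: largest open inside A is {S} (from ∅, {S})
cl via duality: int({NW,NE,N,W}) = {NE}, so X∖{NE} = {NW,S,N,W,E}
cl∖int = {NW,N,W,E}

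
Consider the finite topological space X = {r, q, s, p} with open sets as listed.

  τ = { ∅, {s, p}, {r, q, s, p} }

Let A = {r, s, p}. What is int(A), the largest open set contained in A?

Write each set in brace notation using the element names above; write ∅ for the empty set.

opens ⊆ A: ∅, {s, p}; union → int = {s, p}

{s, p}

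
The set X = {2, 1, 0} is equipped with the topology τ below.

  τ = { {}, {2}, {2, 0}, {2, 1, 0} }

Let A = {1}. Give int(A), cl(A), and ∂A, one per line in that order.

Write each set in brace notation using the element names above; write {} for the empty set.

interior: largest open inside A is {} (from {})
cl via duality: int({2, 0}) = {2, 0}, so X∖{2, 0} = {1}
cl∖int = {1}

int(A) = {}
cl(A)  = {1}
∂A     = {1}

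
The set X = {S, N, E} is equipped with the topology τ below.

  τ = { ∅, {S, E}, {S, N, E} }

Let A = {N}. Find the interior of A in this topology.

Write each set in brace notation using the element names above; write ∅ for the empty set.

open subsets of A: ∅; so int(A) = ∅

∅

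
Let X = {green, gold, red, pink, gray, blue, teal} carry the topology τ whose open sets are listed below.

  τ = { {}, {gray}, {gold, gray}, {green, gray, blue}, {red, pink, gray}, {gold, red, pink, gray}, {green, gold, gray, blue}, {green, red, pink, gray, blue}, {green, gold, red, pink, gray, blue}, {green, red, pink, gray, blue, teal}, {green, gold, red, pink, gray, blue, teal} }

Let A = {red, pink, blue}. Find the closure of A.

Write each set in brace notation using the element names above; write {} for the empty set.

closure: X∖int(X∖A) = X∖{gold, gray} = {green, red, pink, blue, teal}

{green, red, pink, blue, teal}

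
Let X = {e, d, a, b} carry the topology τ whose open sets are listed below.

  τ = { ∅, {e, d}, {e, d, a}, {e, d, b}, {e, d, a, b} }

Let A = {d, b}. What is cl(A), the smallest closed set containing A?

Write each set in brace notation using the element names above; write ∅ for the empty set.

{e, d, a, b}

X∖A={e, a}, int(X∖A)=∅, hence cl(A)={e, d, a, b}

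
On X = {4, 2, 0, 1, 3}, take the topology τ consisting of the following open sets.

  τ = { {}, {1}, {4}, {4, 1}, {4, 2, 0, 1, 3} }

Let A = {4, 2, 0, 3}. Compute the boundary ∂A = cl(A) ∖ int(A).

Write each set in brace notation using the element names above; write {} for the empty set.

{2, 0, 3}

opens ⊆ A: {}, {4}; union → int = {4}
complement {1}; its interior {1}; cl(A) = X∖{1} = {4, 2, 0, 3}
boundary = {4, 2, 0, 3} ∖ {4} = {2, 0, 3}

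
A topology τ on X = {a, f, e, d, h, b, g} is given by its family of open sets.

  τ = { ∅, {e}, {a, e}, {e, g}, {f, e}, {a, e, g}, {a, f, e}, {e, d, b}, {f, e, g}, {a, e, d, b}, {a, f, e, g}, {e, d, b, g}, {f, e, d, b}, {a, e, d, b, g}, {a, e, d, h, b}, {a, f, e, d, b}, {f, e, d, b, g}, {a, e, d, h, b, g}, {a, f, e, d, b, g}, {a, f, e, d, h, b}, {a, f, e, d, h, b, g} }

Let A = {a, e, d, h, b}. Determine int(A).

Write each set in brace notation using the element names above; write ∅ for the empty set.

{a, e, d, h, b}

U open, U⊆A: ∅, {e}, {a, e}, {e, d, b}, {a, e, d, b}, {a, e, d, h, b}. int(A) = ⋃ = {a, e, d, h, b}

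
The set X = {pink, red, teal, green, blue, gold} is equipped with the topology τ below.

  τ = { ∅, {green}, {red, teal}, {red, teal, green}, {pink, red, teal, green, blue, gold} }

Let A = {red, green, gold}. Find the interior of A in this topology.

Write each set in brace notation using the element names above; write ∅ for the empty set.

{green}

open subsets of A: ∅, {green}; so int(A) = {green}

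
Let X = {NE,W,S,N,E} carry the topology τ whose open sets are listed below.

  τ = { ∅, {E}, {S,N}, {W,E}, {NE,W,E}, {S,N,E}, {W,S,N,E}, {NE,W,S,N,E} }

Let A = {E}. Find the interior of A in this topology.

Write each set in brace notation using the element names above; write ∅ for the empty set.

{E}

U open, U⊆A: ∅, {E}. int(A) = ⋃ = {E}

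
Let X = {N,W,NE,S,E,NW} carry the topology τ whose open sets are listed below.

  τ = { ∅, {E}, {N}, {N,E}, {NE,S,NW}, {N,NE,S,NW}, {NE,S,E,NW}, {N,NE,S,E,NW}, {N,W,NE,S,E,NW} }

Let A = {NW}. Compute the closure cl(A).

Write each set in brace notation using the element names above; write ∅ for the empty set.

cl via duality: int({N,W,NE,S,E}) = {N,E}, so X∖{N,E} = {W,NE,S,NW}

{W,NE,S,NW}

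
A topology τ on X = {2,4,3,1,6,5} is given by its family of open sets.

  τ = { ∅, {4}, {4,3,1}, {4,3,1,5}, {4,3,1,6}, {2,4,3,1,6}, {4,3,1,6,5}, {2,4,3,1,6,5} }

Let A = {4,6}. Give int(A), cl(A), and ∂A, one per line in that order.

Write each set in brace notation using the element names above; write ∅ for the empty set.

int(A) = {4}
cl(A)  = {2,4,3,1,6,5}
∂A     = {2,3,1,6,5}

interior: largest open inside A is {4} (from ∅, {4})
cl via duality: int({2,3,1,5}) = ∅, so X∖∅ = {2,4,3,1,6,5}
cl∖int = {2,3,1,6,5}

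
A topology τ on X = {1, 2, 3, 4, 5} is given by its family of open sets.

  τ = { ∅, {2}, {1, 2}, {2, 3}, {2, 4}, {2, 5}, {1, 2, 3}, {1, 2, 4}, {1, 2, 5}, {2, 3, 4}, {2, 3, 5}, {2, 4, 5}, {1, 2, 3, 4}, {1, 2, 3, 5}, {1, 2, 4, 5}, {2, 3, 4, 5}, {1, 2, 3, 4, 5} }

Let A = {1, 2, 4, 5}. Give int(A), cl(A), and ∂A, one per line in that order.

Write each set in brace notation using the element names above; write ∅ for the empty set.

opens ⊆ A: ∅, {2}, {2, 5}, {1, 2}, {2, 4}, {1, 2, 4}, {2, 4, 5}, {1, 2, 5}, {1, 2, 4, 5}; union → int = {1, 2, 4, 5}
complement {3}; its interior ∅; cl(A) = X∖∅ = {1, 2, 3, 4, 5}
boundary = {1, 2, 3, 4, 5} ∖ {1, 2, 4, 5} = {3}

int(A) = {1, 2, 4, 5}
cl(A)  = {1, 2, 3, 4, 5}
∂A     = {3}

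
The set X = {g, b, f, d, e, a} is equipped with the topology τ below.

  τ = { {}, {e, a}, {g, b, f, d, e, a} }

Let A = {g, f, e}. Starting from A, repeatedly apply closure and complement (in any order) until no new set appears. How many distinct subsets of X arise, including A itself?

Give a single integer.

4

closure: X∖int(X∖A) = X∖{} = {g, b, f, d, e, a}
Let k=closure and c=complement:
  1. A     = {g, f, e}
  2. kA    = {g, b, f, d, e, a}
  3. cA    = {b, d, a}
  4. ckA   = {}
— saturated at 4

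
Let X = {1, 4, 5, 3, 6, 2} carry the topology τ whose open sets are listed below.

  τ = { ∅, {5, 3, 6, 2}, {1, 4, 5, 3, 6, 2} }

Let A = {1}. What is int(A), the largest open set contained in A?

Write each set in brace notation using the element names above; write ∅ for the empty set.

open subsets of A: ∅; so int(A) = ∅

∅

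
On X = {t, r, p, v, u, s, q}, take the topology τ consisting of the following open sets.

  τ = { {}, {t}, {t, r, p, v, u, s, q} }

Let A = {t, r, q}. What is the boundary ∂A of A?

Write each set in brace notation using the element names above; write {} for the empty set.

{r, p, v, u, s, q}

interior: largest open inside A is {t} (from {}, {t})
cl via duality: int({p, v, u, s}) = {}, so X∖{} = {t, r, p, v, u, s, q}
cl∖int = {r, p, v, u, s, q}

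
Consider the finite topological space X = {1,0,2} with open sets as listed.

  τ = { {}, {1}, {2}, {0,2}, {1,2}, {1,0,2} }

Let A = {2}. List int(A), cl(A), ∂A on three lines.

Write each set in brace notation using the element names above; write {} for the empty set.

int(A) = {2}
cl(A)  = {0,2}
∂A     = {0}

open subsets of A: {}, {2}; so int(A) = {2}
closure: X∖int(X∖A) = X∖{1} = {0,2}
∂A = {0,2} minus {2} = {0}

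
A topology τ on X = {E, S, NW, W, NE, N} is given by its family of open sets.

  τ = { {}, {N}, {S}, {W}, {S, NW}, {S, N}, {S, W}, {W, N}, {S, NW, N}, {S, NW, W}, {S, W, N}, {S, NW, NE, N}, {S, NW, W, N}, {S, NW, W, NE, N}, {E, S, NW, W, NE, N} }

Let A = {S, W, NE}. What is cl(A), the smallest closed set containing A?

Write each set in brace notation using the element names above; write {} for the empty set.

X∖A={E, NW, N}, int(X∖A)={N}, hence cl(A)={E, S, NW, W, NE}

{E, S, NW, W, NE}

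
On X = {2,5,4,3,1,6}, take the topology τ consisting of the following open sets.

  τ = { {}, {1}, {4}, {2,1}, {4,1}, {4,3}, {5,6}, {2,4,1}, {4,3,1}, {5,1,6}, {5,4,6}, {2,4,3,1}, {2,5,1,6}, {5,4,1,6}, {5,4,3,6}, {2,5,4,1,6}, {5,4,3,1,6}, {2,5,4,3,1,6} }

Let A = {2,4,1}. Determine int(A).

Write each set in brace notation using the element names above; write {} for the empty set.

U open, U⊆A: {}, {1}, {4}, {2,1}, {4,1}, {2,4,1}. int(A) = ⋃ = {2,4,1}

{2,4,1}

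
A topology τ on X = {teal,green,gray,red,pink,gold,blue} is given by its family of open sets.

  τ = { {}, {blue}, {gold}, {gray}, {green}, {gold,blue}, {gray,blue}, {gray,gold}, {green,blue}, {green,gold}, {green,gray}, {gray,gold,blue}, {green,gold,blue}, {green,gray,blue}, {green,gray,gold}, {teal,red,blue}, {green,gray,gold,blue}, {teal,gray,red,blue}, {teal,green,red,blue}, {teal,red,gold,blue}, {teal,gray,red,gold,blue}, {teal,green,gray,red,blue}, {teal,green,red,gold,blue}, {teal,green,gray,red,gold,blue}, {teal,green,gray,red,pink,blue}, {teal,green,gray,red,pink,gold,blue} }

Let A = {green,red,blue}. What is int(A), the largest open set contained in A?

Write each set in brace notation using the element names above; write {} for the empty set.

interior: largest open inside A is {green,blue} (from {}, {green}, {blue}, {green,blue})

{green,blue}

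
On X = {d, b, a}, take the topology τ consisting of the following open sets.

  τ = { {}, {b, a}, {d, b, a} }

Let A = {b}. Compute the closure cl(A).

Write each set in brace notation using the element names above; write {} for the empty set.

{d, b, a}

X∖A={d, a}, int(X∖A)={}, hence cl(A)={d, b, a}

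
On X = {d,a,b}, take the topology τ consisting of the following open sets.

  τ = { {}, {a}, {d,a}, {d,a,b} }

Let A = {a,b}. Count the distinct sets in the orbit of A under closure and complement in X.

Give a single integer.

6

X∖A={d}, int(X∖A)={}, hence cl(A)={d,a,b}
Orbit (k=closure, c=complement):
  1. A     = {a,b}
  2. kA    = {d,a,b}
  3. cA    = {d}
  4. ckA   = {}
  5. kcA   = {d,b}
  6. ckcA  = {a}
(closed under both — stop)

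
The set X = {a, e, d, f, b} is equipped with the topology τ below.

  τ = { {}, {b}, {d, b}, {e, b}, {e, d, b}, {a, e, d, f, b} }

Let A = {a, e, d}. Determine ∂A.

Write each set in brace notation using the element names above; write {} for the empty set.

{a, e, d, f}

opens ⊆ A: {}; union → int = {}
complement {f, b}; its interior {b}; cl(A) = X∖{b} = {a, e, d, f}
boundary = {a, e, d, f} ∖ {} = {a, e, d, f}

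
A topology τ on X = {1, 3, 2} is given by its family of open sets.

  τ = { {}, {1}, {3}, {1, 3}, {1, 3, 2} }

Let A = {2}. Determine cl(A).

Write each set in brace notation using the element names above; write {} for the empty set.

{2}

X∖A={1, 3}, int(X∖A)={1, 3}, hence cl(A)={2}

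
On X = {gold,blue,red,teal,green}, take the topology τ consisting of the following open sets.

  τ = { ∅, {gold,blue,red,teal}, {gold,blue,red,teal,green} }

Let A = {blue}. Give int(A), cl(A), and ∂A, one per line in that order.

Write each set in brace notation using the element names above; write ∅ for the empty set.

int(A) = ∅
cl(A)  = {gold,blue,red,teal,green}
∂A     = {gold,blue,red,teal,green}

interior: largest open inside A is ∅ (from ∅)
cl via duality: int({gold,red,teal,green}) = ∅, so X∖∅ = {gold,blue,red,teal,green}
cl∖int = {gold,blue,red,teal,green}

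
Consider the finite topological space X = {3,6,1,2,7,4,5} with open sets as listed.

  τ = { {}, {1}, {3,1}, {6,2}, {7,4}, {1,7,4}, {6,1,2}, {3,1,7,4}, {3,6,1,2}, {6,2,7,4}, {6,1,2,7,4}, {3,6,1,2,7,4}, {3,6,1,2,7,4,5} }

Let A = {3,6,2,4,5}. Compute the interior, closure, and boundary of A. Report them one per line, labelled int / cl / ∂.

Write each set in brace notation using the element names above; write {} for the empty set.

int(A) = {6,2}
cl(A)  = {3,6,2,7,4,5}
∂A     = {3,7,4,5}

interior: largest open inside A is {6,2} (from {}, {6,2})
cl via duality: int({1,7}) = {1}, so X∖{1} = {3,6,2,7,4,5}
cl∖int = {3,7,4,5}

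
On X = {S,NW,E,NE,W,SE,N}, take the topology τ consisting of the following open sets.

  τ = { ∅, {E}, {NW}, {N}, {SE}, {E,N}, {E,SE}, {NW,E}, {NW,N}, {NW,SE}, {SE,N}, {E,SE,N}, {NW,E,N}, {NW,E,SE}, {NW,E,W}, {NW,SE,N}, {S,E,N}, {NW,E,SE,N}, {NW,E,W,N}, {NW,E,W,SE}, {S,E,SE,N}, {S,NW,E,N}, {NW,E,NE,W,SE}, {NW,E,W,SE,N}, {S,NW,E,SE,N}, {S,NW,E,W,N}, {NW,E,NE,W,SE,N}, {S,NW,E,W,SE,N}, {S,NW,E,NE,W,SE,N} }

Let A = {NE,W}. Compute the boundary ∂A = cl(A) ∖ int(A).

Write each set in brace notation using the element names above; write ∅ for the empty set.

U open, U⊆A: ∅. int(A) = ⋃ = ∅
X∖A={S,NW,E,SE,N}, int(X∖A)={S,NW,E,SE,N}, hence cl(A)={NE,W}
∂A: remove int from cl → {NE,W}

{NE,W}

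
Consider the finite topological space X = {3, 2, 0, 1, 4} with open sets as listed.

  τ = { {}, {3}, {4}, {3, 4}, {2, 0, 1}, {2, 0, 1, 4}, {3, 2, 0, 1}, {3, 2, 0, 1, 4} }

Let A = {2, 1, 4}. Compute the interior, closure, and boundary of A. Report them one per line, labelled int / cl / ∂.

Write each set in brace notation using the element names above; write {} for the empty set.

interior: largest open inside A is {4} (from {}, {4})
cl via duality: int({3, 0}) = {3}, so X∖{3} = {2, 0, 1, 4}
cl∖int = {2, 0, 1}

int(A) = {4}
cl(A)  = {2, 0, 1, 4}
∂A     = {2, 0, 1}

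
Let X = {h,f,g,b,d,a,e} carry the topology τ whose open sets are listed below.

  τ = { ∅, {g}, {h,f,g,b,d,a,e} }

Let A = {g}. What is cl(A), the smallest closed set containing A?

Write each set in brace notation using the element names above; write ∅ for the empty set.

closure: X∖int(X∖A) = X∖∅ = {h,f,g,b,d,a,e}

{h,f,g,b,d,a,e}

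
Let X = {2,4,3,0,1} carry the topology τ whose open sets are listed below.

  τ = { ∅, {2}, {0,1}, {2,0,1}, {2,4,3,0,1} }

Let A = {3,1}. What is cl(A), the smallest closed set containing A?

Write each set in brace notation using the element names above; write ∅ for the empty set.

{4,3,0,1}

cl via duality: int({2,4,0}) = {2}, so X∖{2} = {4,3,0,1}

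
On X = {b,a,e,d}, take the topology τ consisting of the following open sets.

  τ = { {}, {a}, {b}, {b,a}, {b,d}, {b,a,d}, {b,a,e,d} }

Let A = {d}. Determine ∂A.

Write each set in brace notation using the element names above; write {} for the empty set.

{e,d}

interior: largest open inside A is {} (from {})
cl via duality: int({b,a,e}) = {b,a}, so X∖{b,a} = {e,d}
cl∖int = {e,d}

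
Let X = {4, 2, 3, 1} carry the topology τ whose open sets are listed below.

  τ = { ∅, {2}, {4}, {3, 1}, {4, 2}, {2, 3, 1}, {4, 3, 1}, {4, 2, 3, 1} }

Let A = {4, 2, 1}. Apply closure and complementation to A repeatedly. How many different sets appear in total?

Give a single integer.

complement {3}; its interior ∅; cl(A) = X∖∅ = {4, 2, 3, 1}
With k = closure, c = complement:
  1. A     = {4, 2, 1}
  2. kA    = {4, 2, 3, 1}
  3. cA    = {3}
  4. ckA   = ∅
  5. kcA   = {3, 1}
  6. ckcA  = {4, 2}
k, c of each give nothing new

6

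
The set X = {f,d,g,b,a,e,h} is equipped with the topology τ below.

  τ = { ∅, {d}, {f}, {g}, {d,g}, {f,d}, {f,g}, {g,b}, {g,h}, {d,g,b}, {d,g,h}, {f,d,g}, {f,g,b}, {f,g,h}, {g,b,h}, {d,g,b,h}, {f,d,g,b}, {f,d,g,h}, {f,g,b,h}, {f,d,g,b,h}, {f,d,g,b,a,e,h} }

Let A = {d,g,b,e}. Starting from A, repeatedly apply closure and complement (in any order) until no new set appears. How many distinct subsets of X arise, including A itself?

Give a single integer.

8

cl via duality: int({f,a,h}) = {f}, so X∖{f} = {d,g,b,a,e,h}
Write k for closure, c for complement:
  1. A     = {d,g,b,e}
  2. kA    = {d,g,b,a,e,h}
  3. cA    = {f,a,h}
  4. ckA   = {f}
  5. kcA   = {f,a,e,h}
  6. kckA  = {f,a,e}
  7. ckcA  = {d,g,b}
  8. ckckA = {d,g,b,h}
applying k or c yields no new set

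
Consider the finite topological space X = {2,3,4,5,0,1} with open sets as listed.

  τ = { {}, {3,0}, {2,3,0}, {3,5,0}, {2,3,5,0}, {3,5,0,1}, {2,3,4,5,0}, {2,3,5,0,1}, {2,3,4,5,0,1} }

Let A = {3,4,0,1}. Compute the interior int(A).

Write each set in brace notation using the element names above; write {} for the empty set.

{3,0}

U open, U⊆A: {}, {3,0}. int(A) = ⋃ = {3,0}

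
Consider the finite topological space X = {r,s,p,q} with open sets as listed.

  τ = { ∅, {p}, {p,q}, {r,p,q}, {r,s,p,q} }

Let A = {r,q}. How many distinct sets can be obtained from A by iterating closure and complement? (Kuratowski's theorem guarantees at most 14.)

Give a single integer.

6

complement {s,p}; its interior {p}; cl(A) = X∖{p} = {r,s,q}
With k = closure, c = complement:
  1. A     = {r,q}
  2. kA    = {r,s,q}
  3. cA    = {s,p}
  4. ckA   = {p}
  5. kcA   = {r,s,p,q}
  6. ckcA  = ∅
k, c of each give nothing new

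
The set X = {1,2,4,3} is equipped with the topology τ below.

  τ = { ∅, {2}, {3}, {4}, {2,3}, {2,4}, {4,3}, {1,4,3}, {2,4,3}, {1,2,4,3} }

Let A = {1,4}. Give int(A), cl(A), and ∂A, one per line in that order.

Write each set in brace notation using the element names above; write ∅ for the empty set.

opens ⊆ A: ∅, {4}; union → int = {4}
complement {2,3}; its interior {2,3}; cl(A) = X∖{2,3} = {1,4}
boundary = {1,4} ∖ {4} = {1}

int(A) = {4}
cl(A)  = {1,4}
∂A     = {1}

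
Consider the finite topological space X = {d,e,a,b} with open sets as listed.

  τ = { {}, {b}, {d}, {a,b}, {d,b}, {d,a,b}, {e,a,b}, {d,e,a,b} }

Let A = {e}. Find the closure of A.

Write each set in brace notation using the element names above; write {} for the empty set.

{e}

X∖A={d,a,b}, int(X∖A)={d,a,b}, hence cl(A)={e}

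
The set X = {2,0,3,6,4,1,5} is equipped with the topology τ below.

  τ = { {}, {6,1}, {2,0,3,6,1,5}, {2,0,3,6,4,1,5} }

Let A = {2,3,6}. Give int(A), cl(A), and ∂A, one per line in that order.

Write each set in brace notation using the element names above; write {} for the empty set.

int(A) = {}
cl(A)  = {2,0,3,6,4,1,5}
∂A     = {2,0,3,6,4,1,5}

U open, U⊆A: {}. int(A) = ⋃ = {}
X∖A={0,4,1,5}, int(X∖A)={}, hence cl(A)={2,0,3,6,4,1,5}
∂A: remove int from cl → {2,0,3,6,4,1,5}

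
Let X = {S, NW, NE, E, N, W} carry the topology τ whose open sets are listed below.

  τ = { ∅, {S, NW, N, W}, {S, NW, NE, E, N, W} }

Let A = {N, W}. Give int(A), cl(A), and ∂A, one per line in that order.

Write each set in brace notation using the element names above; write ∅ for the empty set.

int(A) = ∅
cl(A)  = {S, NW, NE, E, N, W}
∂A     = {S, NW, NE, E, N, W}

U open, U⊆A: ∅. int(A) = ⋃ = ∅
X∖A={S, NW, NE, E}, int(X∖A)=∅, hence cl(A)={S, NW, NE, E, N, W}
∂A: remove int from cl → {S, NW, NE, E, N, W}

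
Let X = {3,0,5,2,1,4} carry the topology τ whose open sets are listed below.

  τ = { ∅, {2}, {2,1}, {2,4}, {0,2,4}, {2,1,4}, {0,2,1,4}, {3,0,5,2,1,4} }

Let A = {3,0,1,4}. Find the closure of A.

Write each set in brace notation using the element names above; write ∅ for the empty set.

{3,0,5,1,4}

cl via duality: int({5,2}) = {2}, so X∖{2} = {3,0,5,1,4}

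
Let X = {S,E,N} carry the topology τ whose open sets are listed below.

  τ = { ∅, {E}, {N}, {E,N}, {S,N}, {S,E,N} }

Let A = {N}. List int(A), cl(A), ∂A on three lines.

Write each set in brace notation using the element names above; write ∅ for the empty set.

int(A) = {N}
cl(A)  = {S,N}
∂A     = {S}

interior: largest open inside A is {N} (from ∅, {N})
cl via duality: int({S,E}) = {E}, so X∖{E} = {S,N}
cl∖int = {S}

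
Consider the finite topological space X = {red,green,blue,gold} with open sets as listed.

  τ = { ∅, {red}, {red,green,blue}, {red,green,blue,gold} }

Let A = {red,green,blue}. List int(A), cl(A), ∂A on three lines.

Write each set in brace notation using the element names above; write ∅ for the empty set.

interior: largest open inside A is {red,green,blue} (from ∅, {red}, {red,green,blue})
cl via duality: int({gold}) = ∅, so X∖∅ = {red,green,blue,gold}
cl∖int = {gold}

int(A) = {red,green,blue}
cl(A)  = {red,green,blue,gold}
∂A     = {gold}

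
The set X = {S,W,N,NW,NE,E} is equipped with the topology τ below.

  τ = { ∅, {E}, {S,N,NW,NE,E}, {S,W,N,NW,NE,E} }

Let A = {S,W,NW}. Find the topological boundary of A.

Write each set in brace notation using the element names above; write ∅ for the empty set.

{S,W,N,NW,NE}

interior: largest open inside A is ∅ (from ∅)
cl via duality: int({N,NE,E}) = {E}, so X∖{E} = {S,W,N,NW,NE}
cl∖int = {S,W,N,NW,NE}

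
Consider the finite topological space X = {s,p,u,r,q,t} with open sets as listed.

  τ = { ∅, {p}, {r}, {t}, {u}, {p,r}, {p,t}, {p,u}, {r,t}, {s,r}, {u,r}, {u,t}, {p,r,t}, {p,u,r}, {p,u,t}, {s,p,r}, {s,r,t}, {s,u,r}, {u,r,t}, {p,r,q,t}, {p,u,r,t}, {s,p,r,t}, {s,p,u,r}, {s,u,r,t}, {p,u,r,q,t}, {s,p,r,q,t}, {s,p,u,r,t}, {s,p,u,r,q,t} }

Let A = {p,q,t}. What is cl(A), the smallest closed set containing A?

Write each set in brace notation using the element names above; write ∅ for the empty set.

cl via duality: int({s,u,r}) = {s,u,r}, so X∖{s,u,r} = {p,q,t}

{p,q,t}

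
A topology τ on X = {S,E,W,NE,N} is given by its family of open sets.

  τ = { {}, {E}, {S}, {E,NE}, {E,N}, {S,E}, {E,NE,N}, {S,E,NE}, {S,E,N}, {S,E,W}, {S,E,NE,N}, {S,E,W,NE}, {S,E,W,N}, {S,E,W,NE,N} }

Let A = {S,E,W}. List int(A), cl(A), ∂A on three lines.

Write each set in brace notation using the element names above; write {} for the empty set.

int(A) = {S,E,W}
cl(A)  = {S,E,W,NE,N}
∂A     = {NE,N}

U open, U⊆A: {}, {S}, {E}, {S,E}, {S,E,W}. int(A) = ⋃ = {S,E,W}
X∖A={NE,N}, int(X∖A)={}, hence cl(A)={S,E,W,NE,N}
∂A: remove int from cl → {NE,N}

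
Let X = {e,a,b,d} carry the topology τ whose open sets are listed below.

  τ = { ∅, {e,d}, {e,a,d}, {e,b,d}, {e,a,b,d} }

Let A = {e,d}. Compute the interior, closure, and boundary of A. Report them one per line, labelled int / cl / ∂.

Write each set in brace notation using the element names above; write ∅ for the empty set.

int(A) = {e,d}
cl(A)  = {e,a,b,d}
∂A     = {a,b}

open subsets of A: ∅, {e,d}; so int(A) = {e,d}
closure: X∖int(X∖A) = X∖∅ = {e,a,b,d}
∂A = {e,a,b,d} minus {e,d} = {a,b}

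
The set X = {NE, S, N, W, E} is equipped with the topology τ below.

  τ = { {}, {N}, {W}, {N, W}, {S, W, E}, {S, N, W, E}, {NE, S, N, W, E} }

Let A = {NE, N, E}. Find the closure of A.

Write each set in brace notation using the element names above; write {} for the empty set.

closure: X∖int(X∖A) = X∖{W} = {NE, S, N, E}

{NE, S, N, E}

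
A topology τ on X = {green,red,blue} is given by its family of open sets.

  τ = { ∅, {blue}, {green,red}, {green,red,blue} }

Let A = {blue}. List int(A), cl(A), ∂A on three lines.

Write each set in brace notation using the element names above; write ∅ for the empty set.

int(A) = {blue}
cl(A)  = {blue}
∂A     = ∅

U open, U⊆A: ∅, {blue}. int(A) = ⋃ = {blue}
X∖A={green,red}, int(X∖A)={green,red}, hence cl(A)={blue}
∂A: remove int from cl → ∅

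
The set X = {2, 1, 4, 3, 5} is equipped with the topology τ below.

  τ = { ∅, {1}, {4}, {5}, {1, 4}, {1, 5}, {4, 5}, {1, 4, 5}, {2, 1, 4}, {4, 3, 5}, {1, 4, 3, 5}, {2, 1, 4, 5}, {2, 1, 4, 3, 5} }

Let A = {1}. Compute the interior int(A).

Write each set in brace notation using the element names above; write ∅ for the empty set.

{1}

open subsets of A: ∅, {1}; so int(A) = {1}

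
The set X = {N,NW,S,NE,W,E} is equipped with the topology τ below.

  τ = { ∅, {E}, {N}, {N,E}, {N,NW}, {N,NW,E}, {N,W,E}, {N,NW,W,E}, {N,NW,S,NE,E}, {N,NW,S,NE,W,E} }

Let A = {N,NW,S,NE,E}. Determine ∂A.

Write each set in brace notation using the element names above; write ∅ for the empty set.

open subsets of A: ∅, {N}, {E}, {N,NW}, {N,E}, {N,NW,E}, {N,NW,S,NE,E}; so int(A) = {N,NW,S,NE,E}
closure: X∖int(X∖A) = X∖∅ = {N,NW,S,NE,W,E}
∂A = {N,NW,S,NE,W,E} minus {N,NW,S,NE,E} = {W}

{W}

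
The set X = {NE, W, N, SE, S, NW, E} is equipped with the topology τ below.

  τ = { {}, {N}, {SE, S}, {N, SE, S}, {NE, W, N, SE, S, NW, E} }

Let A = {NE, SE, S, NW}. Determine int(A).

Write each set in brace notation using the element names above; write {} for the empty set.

opens ⊆ A: {}, {SE, S}; union → int = {SE, S}

{SE, S}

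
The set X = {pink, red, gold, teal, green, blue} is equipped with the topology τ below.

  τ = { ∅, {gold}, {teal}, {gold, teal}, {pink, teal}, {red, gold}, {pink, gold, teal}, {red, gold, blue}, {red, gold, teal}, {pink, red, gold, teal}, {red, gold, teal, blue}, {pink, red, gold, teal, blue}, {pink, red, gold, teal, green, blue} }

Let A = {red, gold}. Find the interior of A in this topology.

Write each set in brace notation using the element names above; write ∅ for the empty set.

U open, U⊆A: ∅, {gold}, {red, gold}. int(A) = ⋃ = {red, gold}

{red, gold}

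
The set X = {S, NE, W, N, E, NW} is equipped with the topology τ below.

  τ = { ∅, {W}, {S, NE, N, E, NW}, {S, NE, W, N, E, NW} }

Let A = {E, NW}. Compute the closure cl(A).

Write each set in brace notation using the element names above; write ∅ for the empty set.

{S, NE, N, E, NW}

X∖A={S, NE, W, N}, int(X∖A)={W}, hence cl(A)={S, NE, N, E, NW}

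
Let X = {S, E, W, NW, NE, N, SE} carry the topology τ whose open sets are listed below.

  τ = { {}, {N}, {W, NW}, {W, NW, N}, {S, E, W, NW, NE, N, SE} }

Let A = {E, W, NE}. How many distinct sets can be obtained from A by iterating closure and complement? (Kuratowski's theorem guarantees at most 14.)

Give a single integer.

8

X∖A={S, NW, N, SE}, int(X∖A)={N}, hence cl(A)={S, E, W, NW, NE, SE}
Orbit (k=closure, c=complement):
  1. A     = {E, W, NE}
  2. kA    = {S, E, W, NW, NE, SE}
  3. cA    = {S, NW, N, SE}
  4. ckA   = {N}
  5. kcA   = {S, E, W, NW, NE, N, SE}
  6. kckA  = {S, E, NE, N, SE}
  7. ckcA  = {}
  8. ckckA = {W, NW}
(closed under both — stop)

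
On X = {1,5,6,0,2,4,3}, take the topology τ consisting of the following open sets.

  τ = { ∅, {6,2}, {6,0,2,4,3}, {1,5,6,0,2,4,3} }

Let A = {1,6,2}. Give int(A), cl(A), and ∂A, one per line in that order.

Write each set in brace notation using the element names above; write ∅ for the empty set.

U open, U⊆A: ∅, {6,2}. int(A) = ⋃ = {6,2}
X∖A={5,0,4,3}, int(X∖A)=∅, hence cl(A)={1,5,6,0,2,4,3}
∂A: remove int from cl → {1,5,0,4,3}

int(A) = {6,2}
cl(A)  = {1,5,6,0,2,4,3}
∂A     = {1,5,0,4,3}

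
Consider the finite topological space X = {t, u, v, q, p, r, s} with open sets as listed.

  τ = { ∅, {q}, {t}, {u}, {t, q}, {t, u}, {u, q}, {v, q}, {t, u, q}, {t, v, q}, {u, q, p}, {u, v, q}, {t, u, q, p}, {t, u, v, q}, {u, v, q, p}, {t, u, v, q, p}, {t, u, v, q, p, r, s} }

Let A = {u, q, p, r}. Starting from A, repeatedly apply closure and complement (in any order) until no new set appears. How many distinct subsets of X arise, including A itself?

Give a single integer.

8

cl via duality: int({t, v, s}) = {t}, so X∖{t} = {u, v, q, p, r, s}
Write k for closure, c for complement:
  1. A     = {u, q, p, r}
  2. kA    = {u, v, q, p, r, s}
  3. cA    = {t, v, s}
  4. ckA   = {t}
  5. kcA   = {t, v, r, s}
  6. kckA  = {t, r, s}
  7. ckcA  = {u, q, p}
  8. ckckA = {u, v, q, p}
applying k or c yields no new set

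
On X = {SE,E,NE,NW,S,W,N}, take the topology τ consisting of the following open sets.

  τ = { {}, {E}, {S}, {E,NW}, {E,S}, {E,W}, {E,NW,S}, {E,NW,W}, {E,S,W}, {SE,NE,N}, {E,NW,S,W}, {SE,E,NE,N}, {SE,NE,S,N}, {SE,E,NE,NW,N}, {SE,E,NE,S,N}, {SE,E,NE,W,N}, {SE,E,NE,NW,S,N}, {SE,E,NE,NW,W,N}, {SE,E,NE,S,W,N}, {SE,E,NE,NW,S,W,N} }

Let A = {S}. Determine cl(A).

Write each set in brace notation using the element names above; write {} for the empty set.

{S}

closure: X∖int(X∖A) = X∖{SE,E,NE,NW,W,N} = {S}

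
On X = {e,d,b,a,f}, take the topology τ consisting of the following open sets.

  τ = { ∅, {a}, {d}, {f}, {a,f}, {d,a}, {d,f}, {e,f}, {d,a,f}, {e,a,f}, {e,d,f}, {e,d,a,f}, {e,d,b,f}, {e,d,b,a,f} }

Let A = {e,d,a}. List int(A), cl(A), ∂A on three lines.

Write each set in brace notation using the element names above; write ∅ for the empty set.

int(A) = {d,a}
cl(A)  = {e,d,b,a}
∂A     = {e,b}

U open, U⊆A: ∅, {d}, {a}, {d,a}. int(A) = ⋃ = {d,a}
X∖A={b,f}, int(X∖A)={f}, hence cl(A)={e,d,b,a}
∂A: remove int from cl → {e,b}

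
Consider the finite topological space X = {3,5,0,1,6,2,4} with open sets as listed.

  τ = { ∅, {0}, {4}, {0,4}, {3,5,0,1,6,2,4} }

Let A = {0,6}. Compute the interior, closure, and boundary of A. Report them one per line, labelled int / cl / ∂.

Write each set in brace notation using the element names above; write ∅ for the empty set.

int(A) = {0}
cl(A)  = {3,5,0,1,6,2}
∂A     = {3,5,1,6,2}

interior: largest open inside A is {0} (from ∅, {0})
cl via duality: int({3,5,1,2,4}) = {4}, so X∖{4} = {3,5,0,1,6,2}
cl∖int = {3,5,1,6,2}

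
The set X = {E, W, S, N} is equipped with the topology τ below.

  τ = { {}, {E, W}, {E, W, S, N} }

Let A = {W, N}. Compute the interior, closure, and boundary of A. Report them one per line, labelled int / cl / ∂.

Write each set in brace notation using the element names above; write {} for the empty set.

int(A) = {}
cl(A)  = {E, W, S, N}
∂A     = {E, W, S, N}

interior: largest open inside A is {} (from {})
cl via duality: int({E, S}) = {}, so X∖{} = {E, W, S, N}
cl∖int = {E, W, S, N}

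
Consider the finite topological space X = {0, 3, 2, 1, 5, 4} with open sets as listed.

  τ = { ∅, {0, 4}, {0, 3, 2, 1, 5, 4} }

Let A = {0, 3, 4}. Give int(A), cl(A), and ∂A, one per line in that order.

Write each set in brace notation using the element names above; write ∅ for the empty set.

int(A) = {0, 4}
cl(A)  = {0, 3, 2, 1, 5, 4}
∂A     = {3, 2, 1, 5}

U open, U⊆A: ∅, {0, 4}. int(A) = ⋃ = {0, 4}
X∖A={2, 1, 5}, int(X∖A)=∅, hence cl(A)={0, 3, 2, 1, 5, 4}
∂A: remove int from cl → {3, 2, 1, 5}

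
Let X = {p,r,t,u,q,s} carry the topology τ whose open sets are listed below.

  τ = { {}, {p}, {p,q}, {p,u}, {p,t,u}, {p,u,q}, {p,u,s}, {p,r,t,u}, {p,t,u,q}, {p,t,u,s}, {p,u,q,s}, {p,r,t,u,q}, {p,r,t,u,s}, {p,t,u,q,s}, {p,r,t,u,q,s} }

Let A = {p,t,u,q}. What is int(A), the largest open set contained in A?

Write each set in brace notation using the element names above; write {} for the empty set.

{p,t,u,q}

open subsets of A: {}, {p}, {p,u}, {p,q}, {p,t,u}, {p,u,q}, {p,t,u,q}; so int(A) = {p,t,u,q}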